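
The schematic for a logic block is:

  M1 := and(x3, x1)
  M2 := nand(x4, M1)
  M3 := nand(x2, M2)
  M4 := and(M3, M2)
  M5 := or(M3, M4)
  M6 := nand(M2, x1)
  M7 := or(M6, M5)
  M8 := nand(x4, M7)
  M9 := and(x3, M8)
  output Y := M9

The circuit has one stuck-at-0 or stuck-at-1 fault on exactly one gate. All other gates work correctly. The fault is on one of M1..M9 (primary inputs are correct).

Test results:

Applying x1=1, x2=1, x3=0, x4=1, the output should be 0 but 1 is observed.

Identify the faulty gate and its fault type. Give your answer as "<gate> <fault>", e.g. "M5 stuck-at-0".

M9 stuck-at-1

Fault-free values for test 1 (x1=1, x2=1, x3=0, x4=1): M1=0, M2=1, M3=0, M4=0, M5=0, M6=0, M7=0, M8=1, M9=0, giving Y=0. Observed 1.
Test 1: faults giving observed 1 are {M9 stuck-at-1}.
Only M9 stuck-at-1 is consistent with every test.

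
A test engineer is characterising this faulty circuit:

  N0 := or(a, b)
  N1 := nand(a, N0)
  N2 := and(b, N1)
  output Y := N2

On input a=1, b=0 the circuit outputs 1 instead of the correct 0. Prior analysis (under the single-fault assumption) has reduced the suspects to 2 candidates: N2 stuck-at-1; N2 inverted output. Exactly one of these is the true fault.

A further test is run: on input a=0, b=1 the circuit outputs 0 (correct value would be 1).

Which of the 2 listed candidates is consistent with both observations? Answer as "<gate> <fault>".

Evaluate each candidate on input a=0, b=1:
  N2 stuck-at-1: N0=1, N1=1, N2=1 [stuck-at-1] → 1 — eliminated
  N2 inverted output: N0=1, N1=1, N2=0 [inverted output] → 0 — matches
Only N2 inverted output reproduces the observed 0.

N2 inverted output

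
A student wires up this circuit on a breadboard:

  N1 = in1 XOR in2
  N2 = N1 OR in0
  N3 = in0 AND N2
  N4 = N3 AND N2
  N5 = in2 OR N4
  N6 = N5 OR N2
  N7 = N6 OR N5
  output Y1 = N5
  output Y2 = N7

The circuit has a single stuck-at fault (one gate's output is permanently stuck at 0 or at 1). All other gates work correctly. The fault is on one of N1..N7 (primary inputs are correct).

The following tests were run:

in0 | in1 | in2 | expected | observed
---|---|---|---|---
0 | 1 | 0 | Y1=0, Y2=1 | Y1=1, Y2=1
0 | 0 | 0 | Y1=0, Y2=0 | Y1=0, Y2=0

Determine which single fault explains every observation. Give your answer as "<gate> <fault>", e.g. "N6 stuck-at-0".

Fault-free values for test 1 (in0=0, in1=1, in2=0): N1=1, N2=1, N3=0, N4=0, N5=0, N6=1, N7=1, giving Y1=0, Y2=1. Observed Y1=1, Y2=1.
Test 1: faults giving observed Y1=1, Y2=1 are {N3 stuck-at-1, N4 stuck-at-1, N5 stuck-at-1}.
Test 2 (in0=0, in1=0, in2=0): fault-free N1=0, N2=0, N3=0, N4=0, N5=0, N6=0, N7=0 → Y1=0, Y2=0; observed Y1=0, Y2=0. Eliminates N4 stuck-at-1, N5 stuck-at-1.
Only N3 stuck-at-1 is consistent with every test.

N3 stuck-at-1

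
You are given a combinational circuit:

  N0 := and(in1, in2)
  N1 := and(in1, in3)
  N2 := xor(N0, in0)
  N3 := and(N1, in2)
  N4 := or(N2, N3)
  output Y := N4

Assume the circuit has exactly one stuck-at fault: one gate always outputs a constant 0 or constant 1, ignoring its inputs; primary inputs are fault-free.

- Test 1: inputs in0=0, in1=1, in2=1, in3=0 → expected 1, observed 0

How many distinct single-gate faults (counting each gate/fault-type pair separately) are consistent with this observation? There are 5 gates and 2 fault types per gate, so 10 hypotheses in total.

Fault-free: N0=1, N1=0, N2=1, N3=0, N4=1 → 1. Observed 0.
  N0 stuck-at-0: output 0 ✓
  N0 stuck-at-1: output 1 ✗
  N1 stuck-at-0: output 1 ✗
  N1 stuck-at-1: output 1 ✗
  N2 stuck-at-0: output 0 ✓
  N2 stuck-at-1: output 1 ✗
  N3 stuck-at-0: output 1 ✗
  N3 stuck-at-1: output 1 ✗
  N4 stuck-at-0: output 0 ✓
  N4 stuck-at-1: output 1 ✗
Consistent faults: {N0 stuck-at-0, N2 stuck-at-0, N4 stuck-at-0} — 3 in all.

3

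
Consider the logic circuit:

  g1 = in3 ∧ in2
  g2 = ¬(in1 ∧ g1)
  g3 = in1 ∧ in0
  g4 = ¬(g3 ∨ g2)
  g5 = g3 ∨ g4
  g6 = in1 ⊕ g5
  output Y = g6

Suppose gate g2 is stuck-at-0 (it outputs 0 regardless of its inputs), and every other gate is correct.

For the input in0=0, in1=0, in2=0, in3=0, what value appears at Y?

Propagate with g2 forced: g1=0, g2=0 [stuck-at-0], g3=0, g4=1, g5=1, g6=1.
So Y = 1. (Without the fault it would be 0.)

1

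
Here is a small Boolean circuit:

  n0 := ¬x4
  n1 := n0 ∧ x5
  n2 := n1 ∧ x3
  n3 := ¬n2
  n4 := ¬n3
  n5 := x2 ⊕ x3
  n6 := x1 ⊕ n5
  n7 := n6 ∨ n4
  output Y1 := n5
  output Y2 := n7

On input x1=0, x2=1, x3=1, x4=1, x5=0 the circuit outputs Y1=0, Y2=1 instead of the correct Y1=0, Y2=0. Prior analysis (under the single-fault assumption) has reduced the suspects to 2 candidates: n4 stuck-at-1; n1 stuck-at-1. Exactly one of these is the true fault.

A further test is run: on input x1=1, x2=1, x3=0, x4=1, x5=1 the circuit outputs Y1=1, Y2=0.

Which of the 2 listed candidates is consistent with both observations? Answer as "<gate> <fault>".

Evaluate each candidate on input x1=1, x2=1, x3=0, x4=1, x5=1:
  n4 stuck-at-1: n0=0, n1=0, n2=0, n3=1, n4=1 [stuck-at-1], n5=1, n6=0, n7=1 → Y1=1, Y2=1 — eliminated
  n1 stuck-at-1: n0=0, n1=1 [stuck-at-1], n2=0, n3=1, n4=0, n5=1, n6=0, n7=0 → Y1=1, Y2=0 — matches
Only n1 stuck-at-1 reproduces the observed Y1=1, Y2=0.

n1 stuck-at-1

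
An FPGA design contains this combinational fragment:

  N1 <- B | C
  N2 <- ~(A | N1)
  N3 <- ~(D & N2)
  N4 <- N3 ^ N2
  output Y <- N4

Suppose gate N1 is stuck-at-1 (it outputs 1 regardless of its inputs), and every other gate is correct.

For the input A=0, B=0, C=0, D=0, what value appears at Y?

Propagate with N1 forced: N1=1 [stuck-at-1], N2=0, N3=1, N4=1.
So Y = 1. (Without the fault it would be 0.)

1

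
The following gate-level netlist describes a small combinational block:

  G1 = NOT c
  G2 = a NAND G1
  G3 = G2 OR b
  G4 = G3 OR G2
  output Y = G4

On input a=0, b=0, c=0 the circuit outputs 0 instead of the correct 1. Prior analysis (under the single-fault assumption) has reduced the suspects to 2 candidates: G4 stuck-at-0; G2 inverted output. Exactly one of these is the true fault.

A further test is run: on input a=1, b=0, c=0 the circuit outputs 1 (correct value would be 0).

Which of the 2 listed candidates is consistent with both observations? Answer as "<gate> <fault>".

G2 inverted output

Evaluate each candidate on input a=1, b=0, c=0:
  G4 stuck-at-0: G1=1, G2=0, G3=0, G4=0 [stuck-at-0] → 0 — eliminated
  G2 inverted output: G1=1, G2=1 [inverted output], G3=1, G4=1 → 1 — matches
Only G2 inverted output reproduces the observed 1.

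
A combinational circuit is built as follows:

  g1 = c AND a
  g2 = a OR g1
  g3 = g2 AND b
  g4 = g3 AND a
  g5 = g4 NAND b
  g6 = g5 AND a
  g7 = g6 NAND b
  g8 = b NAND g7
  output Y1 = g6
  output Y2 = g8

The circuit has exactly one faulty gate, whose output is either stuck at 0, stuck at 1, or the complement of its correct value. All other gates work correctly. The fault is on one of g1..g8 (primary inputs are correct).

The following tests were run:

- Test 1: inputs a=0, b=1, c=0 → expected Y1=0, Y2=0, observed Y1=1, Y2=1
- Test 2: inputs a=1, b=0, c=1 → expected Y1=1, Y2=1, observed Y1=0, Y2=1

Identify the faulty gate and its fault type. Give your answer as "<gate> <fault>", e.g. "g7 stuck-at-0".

Fault-free values for test 1 (a=0, b=1, c=0): g1=0, g2=0, g3=0, g4=0, g5=1, g6=0, g7=1, g8=0, giving Y1=0, Y2=0. Observed Y1=1, Y2=1.
Test 1: faults giving observed Y1=1, Y2=1 are {g6 stuck-at-1, g6 inverted output}.
Test 2 (a=1, b=0, c=1): fault-free g1=1, g2=1, g3=0, g4=0, g5=1, g6=1, g7=1, g8=1 → Y1=1, Y2=1; observed Y1=0, Y2=1. Eliminates g6 stuck-at-1.
Only g6 inverted output is consistent with every test.

g6 inverted output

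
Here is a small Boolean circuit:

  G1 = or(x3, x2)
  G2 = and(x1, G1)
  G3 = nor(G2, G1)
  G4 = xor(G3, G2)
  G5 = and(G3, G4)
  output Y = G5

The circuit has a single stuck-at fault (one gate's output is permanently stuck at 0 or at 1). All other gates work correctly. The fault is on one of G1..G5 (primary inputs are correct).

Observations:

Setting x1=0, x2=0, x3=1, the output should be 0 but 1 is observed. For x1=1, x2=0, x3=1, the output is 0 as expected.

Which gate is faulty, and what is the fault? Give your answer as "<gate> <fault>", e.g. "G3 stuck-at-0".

Fault-free values for test 1 (x1=0, x2=0, x3=1): G1=1, G2=0, G3=0, G4=0, G5=0, giving Y=0. Observed 1.
Test 1: faults giving observed 1 are {G1 stuck-at-0, G3 stuck-at-1, G5 stuck-at-1}.
Test 2 (x1=1, x2=0, x3=1): fault-free G1=1, G2=1, G3=0, G4=1, G5=0 → 0; observed 0. Eliminates G1 stuck-at-0, G5 stuck-at-1.
Only G3 stuck-at-1 is consistent with every test.

G3 stuck-at-1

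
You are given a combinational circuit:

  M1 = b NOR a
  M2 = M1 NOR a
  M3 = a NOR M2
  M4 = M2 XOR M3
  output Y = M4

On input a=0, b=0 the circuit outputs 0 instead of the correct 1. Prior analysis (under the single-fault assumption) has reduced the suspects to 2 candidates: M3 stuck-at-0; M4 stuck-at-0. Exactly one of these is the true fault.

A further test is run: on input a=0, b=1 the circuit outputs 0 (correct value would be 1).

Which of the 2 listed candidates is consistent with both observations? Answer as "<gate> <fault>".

M4 stuck-at-0

Evaluate each candidate on input a=0, b=1:
  M3 stuck-at-0: M1=0, M2=1, M3=0 [stuck-at-0], M4=1 → 1 — eliminated
  M4 stuck-at-0: M1=0, M2=1, M3=0, M4=0 [stuck-at-0] → 0 — matches
Only M4 stuck-at-0 reproduces the observed 0.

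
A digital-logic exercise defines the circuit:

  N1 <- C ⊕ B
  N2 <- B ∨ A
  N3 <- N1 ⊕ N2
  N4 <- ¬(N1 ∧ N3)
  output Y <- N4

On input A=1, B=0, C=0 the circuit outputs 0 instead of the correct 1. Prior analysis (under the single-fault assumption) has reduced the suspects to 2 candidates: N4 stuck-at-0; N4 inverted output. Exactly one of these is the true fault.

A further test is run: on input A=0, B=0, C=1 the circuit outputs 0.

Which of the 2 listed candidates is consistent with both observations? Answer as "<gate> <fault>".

Evaluate each candidate on input A=0, B=0, C=1:
  N4 stuck-at-0: N1=1, N2=0, N3=1, N4=0 [stuck-at-0] → 0 — matches
  N4 inverted output: N1=1, N2=0, N3=1, N4=1 [inverted output] → 1 — eliminated
Only N4 stuck-at-0 reproduces the observed 0.

N4 stuck-at-0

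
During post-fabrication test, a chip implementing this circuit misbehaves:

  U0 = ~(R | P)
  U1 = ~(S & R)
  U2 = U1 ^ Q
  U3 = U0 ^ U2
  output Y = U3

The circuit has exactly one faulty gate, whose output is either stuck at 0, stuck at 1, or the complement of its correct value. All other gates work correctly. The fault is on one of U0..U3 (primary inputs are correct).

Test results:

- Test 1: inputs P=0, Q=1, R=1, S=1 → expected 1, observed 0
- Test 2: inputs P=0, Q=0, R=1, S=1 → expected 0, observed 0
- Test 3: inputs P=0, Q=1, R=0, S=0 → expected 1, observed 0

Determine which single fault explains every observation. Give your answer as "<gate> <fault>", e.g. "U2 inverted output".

U3 stuck-at-0

Fault-free values for test 1 (P=0, Q=1, R=1, S=1): U0=0, U1=0, U2=1, U3=1, giving Y=1. Observed 0.
Test 1: faults giving observed 0 are {U0 stuck-at-1, U0 inverted output, U1 stuck-at-1, U1 inverted output, U2 stuck-at-0, U2 inverted output, U3 stuck-at-0, U3 inverted output}.
Test 2 (P=0, Q=0, R=1, S=1): fault-free U0=0, U1=0, U2=0, U3=0 → 0; observed 0. Eliminates U0 stuck-at-1, U0 inverted output, U1 stuck-at-1, U1 inverted output, U2 inverted output, U3 inverted output.
Test 3 (P=0, Q=1, R=0, S=0): fault-free U0=1, U1=1, U2=0, U3=1 → 1; observed 0. Eliminates U2 stuck-at-0.
Only U3 stuck-at-0 is consistent with every test.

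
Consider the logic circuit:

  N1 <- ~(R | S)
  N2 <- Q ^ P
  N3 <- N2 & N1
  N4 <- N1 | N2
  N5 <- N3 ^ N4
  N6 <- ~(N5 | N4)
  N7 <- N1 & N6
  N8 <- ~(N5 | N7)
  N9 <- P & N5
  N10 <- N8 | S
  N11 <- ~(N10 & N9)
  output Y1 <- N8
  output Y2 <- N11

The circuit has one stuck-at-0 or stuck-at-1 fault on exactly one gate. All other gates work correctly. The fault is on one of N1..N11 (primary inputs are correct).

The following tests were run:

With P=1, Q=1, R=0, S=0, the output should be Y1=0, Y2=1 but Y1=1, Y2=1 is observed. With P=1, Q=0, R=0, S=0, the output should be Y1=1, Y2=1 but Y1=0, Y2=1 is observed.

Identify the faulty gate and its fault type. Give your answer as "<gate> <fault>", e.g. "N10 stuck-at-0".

N1 stuck-at-0

Fault-free values for test 1 (P=1, Q=1, R=0, S=0): N1=1, N2=0, N3=0, N4=1, N5=1, N6=0, N7=0, N8=0, N9=1, N10=0, N11=1, giving Y1=0, Y2=1. Observed Y1=1, Y2=1.
Test 1: faults giving observed Y1=1, Y2=1 are {N1 stuck-at-0, N2 stuck-at-1, N3 stuck-at-1, N5 stuck-at-0}.
Test 2 (P=1, Q=0, R=0, S=0): fault-free N1=1, N2=1, N3=1, N4=1, N5=0, N6=0, N7=0, N8=1, N9=0, N10=1, N11=1 → Y1=1, Y2=1; observed Y1=0, Y2=1. Eliminates N2 stuck-at-1, N3 stuck-at-1, N5 stuck-at-0.
Only N1 stuck-at-0 is consistent with every test.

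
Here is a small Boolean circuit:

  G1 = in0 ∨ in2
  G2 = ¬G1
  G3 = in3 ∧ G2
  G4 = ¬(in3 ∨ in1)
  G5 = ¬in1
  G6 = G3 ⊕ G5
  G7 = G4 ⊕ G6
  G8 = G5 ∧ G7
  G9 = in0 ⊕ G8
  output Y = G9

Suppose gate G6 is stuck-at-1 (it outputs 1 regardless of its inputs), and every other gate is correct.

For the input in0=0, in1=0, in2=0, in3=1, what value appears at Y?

Propagate with G6 forced: G1=0, G2=1, G3=1, G4=0, G5=1, G6=1 [stuck-at-1], G7=1, G8=1, G9=1.
So Y = 1. (Without the fault it would be 0.)

1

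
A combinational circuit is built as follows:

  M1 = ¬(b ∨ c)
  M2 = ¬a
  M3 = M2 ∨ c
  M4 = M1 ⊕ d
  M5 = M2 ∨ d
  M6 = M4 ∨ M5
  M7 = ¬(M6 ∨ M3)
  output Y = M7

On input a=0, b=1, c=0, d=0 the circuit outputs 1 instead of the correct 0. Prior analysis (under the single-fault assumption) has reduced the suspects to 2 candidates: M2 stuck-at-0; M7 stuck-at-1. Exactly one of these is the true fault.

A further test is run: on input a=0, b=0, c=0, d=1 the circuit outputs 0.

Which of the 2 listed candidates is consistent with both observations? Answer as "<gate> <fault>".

Evaluate each candidate on input a=0, b=0, c=0, d=1:
  M2 stuck-at-0: M1=1, M2=0 [stuck-at-0], M3=0, M4=0, M5=1, M6=1, M7=0 → 0 — matches
  M7 stuck-at-1: M1=1, M2=1, M3=1, M4=0, M5=1, M6=1, M7=1 [stuck-at-1] → 1 — eliminated
Only M2 stuck-at-0 reproduces the observed 0.

M2 stuck-at-0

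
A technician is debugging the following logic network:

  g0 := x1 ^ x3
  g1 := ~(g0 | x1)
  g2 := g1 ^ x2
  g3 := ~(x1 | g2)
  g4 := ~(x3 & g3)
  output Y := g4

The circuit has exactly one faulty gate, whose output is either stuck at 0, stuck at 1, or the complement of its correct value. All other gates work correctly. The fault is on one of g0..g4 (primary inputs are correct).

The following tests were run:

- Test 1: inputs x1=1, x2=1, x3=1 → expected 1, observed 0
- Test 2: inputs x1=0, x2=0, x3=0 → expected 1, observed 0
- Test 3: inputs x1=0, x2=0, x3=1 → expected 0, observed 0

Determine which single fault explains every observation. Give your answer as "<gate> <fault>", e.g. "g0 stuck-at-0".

g4 stuck-at-0

Fault-free values for test 1 (x1=1, x2=1, x3=1): g0=0, g1=0, g2=1, g3=0, g4=1, giving Y=1. Observed 0.
Test 1: faults giving observed 0 are {g3 stuck-at-1, g3 inverted output, g4 stuck-at-0, g4 inverted output}.
Test 2 (x1=0, x2=0, x3=0): fault-free g0=0, g1=1, g2=1, g3=0, g4=1 → 1; observed 0. Eliminates g3 stuck-at-1, g3 inverted output.
Test 3 (x1=0, x2=0, x3=1): fault-free g0=1, g1=0, g2=0, g3=1, g4=0 → 0; observed 0. Eliminates g4 inverted output.
Only g4 stuck-at-0 is consistent with every test.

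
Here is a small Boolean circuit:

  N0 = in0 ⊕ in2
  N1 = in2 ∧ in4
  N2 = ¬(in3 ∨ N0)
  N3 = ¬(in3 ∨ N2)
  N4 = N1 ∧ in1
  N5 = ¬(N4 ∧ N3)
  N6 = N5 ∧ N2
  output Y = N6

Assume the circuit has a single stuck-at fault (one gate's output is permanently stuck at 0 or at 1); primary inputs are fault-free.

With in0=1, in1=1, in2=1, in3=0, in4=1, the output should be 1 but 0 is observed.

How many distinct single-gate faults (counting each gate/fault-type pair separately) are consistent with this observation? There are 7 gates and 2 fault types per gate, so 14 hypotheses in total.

5

Fault-free: N0=0, N1=1, N2=1, N3=0, N4=1, N5=1, N6=1 → 1. Observed 0.
  N0 stuck-at-0: output 1 ✗
  N0 stuck-at-1: output 0 ✓
  N1 stuck-at-0: output 1 ✗
  N1 stuck-at-1: output 1 ✗
  N2 stuck-at-0: output 0 ✓
  N2 stuck-at-1: output 1 ✗
  N3 stuck-at-0: output 1 ✗
  N3 stuck-at-1: output 0 ✓
  N4 stuck-at-0: output 1 ✗
  N4 stuck-at-1: output 1 ✗
  N5 stuck-at-0: output 0 ✓
  N5 stuck-at-1: output 1 ✗
  N6 stuck-at-0: output 0 ✓
  N6 stuck-at-1: output 1 ✗
Consistent faults: {N0 stuck-at-1, N2 stuck-at-0, N3 stuck-at-1, N5 stuck-at-0, N6 stuck-at-0} — 5 in all.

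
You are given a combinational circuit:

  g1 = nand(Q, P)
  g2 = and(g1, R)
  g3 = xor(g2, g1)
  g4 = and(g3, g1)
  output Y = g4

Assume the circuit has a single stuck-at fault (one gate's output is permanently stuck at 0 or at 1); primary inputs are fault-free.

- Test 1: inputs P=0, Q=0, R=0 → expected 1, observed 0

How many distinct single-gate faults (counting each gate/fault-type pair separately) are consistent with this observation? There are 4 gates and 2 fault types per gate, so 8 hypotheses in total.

4

Fault-free: g1=1, g2=0, g3=1, g4=1 → 1. Observed 0.
  g1 stuck-at-0: output 0 ✓
  g1 stuck-at-1: output 1 ✗
  g2 stuck-at-0: output 1 ✗
  g2 stuck-at-1: output 0 ✓
  g3 stuck-at-0: output 0 ✓
  g3 stuck-at-1: output 1 ✗
  g4 stuck-at-0: output 0 ✓
  g4 stuck-at-1: output 1 ✗
Consistent faults: {g1 stuck-at-0, g2 stuck-at-1, g3 stuck-at-0, g4 stuck-at-0} — 4 in all.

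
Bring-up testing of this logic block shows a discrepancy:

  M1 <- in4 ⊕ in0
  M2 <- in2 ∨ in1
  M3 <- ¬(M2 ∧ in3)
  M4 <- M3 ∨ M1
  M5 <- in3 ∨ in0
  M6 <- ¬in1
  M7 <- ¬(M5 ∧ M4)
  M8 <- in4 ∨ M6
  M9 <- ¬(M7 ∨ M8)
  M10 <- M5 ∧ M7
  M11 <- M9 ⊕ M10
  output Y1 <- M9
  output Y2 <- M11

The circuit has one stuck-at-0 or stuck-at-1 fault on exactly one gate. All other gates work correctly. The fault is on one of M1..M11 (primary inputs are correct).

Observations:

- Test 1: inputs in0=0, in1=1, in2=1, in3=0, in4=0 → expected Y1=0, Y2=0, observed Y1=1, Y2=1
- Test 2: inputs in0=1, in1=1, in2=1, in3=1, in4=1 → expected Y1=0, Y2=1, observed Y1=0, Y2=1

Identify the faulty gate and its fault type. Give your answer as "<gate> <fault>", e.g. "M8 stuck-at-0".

M5 stuck-at-1

Fault-free values for test 1 (in0=0, in1=1, in2=1, in3=0, in4=0): M1=0, M2=1, M3=1, M4=1, M5=0, M6=0, M7=1, M8=0, M9=0, M10=0, M11=0, giving Y1=0, Y2=0. Observed Y1=1, Y2=1.
Test 1: faults giving observed Y1=1, Y2=1 are {M5 stuck-at-1, M7 stuck-at-0, M9 stuck-at-1}.
Test 2 (in0=1, in1=1, in2=1, in3=1, in4=1): fault-free M1=0, M2=1, M3=0, M4=0, M5=1, M6=0, M7=1, M8=1, M9=0, M10=1, M11=1 → Y1=0, Y2=1; observed Y1=0, Y2=1. Eliminates M7 stuck-at-0, M9 stuck-at-1.
Only M5 stuck-at-1 is consistent with every test.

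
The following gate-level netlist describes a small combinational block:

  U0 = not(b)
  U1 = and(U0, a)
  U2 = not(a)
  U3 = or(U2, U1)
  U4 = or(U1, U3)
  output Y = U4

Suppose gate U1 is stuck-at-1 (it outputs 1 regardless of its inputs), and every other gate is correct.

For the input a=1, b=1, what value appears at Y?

Propagate with U1 forced: U0=0, U1=1 [stuck-at-1], U2=0, U3=1, U4=1.
So Y = 1. (Without the fault it would be 0.)

1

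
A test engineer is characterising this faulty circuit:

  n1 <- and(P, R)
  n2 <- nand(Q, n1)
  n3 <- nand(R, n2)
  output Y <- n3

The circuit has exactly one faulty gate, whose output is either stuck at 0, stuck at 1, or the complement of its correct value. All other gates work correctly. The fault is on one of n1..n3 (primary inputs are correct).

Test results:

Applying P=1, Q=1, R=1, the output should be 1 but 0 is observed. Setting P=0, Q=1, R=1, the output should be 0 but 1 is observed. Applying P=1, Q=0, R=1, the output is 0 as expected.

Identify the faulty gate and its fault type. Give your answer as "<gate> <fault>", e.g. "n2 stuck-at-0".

Fault-free values for test 1 (P=1, Q=1, R=1): n1=1, n2=0, n3=1, giving Y=1. Observed 0.
Test 1: faults giving observed 0 are {n1 stuck-at-0, n1 inverted output, n2 stuck-at-1, n2 inverted output, n3 stuck-at-0, n3 inverted output}.
Test 2 (P=0, Q=1, R=1): fault-free n1=0, n2=1, n3=0 → 0; observed 1. Eliminates n1 stuck-at-0, n2 stuck-at-1, n3 stuck-at-0.
Test 3 (P=1, Q=0, R=1): fault-free n1=1, n2=1, n3=0 → 0; observed 0. Eliminates n2 inverted output, n3 inverted output.
Only n1 inverted output is consistent with every test.

n1 inverted output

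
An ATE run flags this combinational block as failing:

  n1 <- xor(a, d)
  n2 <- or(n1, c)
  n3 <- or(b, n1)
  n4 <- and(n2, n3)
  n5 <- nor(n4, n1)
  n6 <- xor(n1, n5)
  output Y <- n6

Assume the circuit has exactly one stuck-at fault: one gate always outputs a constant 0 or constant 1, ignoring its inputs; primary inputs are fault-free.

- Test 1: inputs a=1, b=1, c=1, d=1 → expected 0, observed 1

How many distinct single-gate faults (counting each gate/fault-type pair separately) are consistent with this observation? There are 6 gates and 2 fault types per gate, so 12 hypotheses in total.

6

Fault-free: n1=0, n2=1, n3=1, n4=1, n5=0, n6=0 → 0. Observed 1.
  n1 stuck-at-0: output 0 ✗
  n1 stuck-at-1: output 1 ✓
  n2 stuck-at-0: output 1 ✓
  n2 stuck-at-1: output 0 ✗
  n3 stuck-at-0: output 1 ✓
  n3 stuck-at-1: output 0 ✗
  n4 stuck-at-0: output 1 ✓
  n4 stuck-at-1: output 0 ✗
  n5 stuck-at-0: output 0 ✗
  n5 stuck-at-1: output 1 ✓
  n6 stuck-at-0: output 0 ✗
  n6 stuck-at-1: output 1 ✓
Consistent faults: {n1 stuck-at-1, n2 stuck-at-0, n3 stuck-at-0, n4 stuck-at-0, n5 stuck-at-1, n6 stuck-at-1} — 6 in all.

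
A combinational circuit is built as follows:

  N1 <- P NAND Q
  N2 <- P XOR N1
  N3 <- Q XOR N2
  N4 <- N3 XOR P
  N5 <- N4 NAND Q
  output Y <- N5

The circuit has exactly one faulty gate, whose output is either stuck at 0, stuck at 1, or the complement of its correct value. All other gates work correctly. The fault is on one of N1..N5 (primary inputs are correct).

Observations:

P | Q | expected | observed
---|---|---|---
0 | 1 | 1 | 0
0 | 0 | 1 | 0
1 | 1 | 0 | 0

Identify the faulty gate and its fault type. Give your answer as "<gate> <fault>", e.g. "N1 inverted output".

N5 stuck-at-0

Fault-free values for test 1 (P=0, Q=1): N1=1, N2=1, N3=0, N4=0, N5=1, giving Y=1. Observed 0.
Test 1: faults giving observed 0 are {N1 stuck-at-0, N1 inverted output, N2 stuck-at-0, N2 inverted output, N3 stuck-at-1, N3 inverted output, N4 stuck-at-1, N4 inverted output, N5 stuck-at-0, N5 inverted output}.
Test 2 (P=0, Q=0): fault-free N1=1, N2=1, N3=1, N4=1, N5=1 → 1; observed 0. Eliminates N1 stuck-at-0, N1 inverted output, N2 stuck-at-0, N2 inverted output, N3 stuck-at-1, N3 inverted output, N4 stuck-at-1, N4 inverted output.
Test 3 (P=1, Q=1): fault-free N1=0, N2=1, N3=0, N4=1, N5=0 → 0; observed 0. Eliminates N5 inverted output.
Only N5 stuck-at-0 is consistent with every test.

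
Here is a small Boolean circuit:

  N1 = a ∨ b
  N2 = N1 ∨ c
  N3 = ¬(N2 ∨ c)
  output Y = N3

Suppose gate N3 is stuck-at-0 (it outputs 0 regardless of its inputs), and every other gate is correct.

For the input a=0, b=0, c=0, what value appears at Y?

0

Propagate with N3 forced: N1=0, N2=0, N3=0 [stuck-at-0].
So Y = 0. (Without the fault it would be 1.)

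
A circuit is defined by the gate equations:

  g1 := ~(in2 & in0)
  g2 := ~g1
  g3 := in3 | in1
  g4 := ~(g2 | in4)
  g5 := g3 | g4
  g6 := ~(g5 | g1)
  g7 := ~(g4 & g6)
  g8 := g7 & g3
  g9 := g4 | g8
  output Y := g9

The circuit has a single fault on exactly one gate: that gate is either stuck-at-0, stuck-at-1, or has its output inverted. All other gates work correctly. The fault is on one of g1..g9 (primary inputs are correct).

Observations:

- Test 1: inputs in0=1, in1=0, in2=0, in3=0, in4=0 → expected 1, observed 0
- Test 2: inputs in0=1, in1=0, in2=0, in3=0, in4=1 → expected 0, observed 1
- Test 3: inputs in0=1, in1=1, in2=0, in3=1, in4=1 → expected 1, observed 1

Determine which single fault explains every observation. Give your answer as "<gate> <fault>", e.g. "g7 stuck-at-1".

g4 inverted output

Fault-free values for test 1 (in0=1, in1=0, in2=0, in3=0, in4=0): g1=1, g2=0, g3=0, g4=1, g5=1, g6=0, g7=1, g8=0, g9=1, giving Y=1. Observed 0.
Test 1: faults giving observed 0 are {g1 stuck-at-0, g1 inverted output, g2 stuck-at-1, g2 inverted output, g4 stuck-at-0, g4 inverted output, g9 stuck-at-0, g9 inverted output}.
Test 2 (in0=1, in1=0, in2=0, in3=0, in4=1): fault-free g1=1, g2=0, g3=0, g4=0, g5=0, g6=0, g7=1, g8=0, g9=0 → 0; observed 1. Eliminates g1 stuck-at-0, g1 inverted output, g2 stuck-at-1, g2 inverted output, g4 stuck-at-0, g9 stuck-at-0.
Test 3 (in0=1, in1=1, in2=0, in3=1, in4=1): fault-free g1=1, g2=0, g3=1, g4=0, g5=1, g6=0, g7=1, g8=1, g9=1 → 1; observed 1. Eliminates g9 inverted output.
Only g4 inverted output is consistent with every test.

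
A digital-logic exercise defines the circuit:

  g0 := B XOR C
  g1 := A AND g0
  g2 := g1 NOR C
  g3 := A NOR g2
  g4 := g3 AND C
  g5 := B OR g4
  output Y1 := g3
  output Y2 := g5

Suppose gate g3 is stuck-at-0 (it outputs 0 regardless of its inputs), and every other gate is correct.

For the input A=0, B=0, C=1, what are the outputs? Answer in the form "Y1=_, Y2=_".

Propagate with g3 forced: g0=1, g1=0, g2=0, g3=0 [stuck-at-0], g4=0, g5=0.
So the outputs are Y1=0, Y2=0. (Without the fault they would be Y1=1, Y2=1.)

Y1=0, Y2=0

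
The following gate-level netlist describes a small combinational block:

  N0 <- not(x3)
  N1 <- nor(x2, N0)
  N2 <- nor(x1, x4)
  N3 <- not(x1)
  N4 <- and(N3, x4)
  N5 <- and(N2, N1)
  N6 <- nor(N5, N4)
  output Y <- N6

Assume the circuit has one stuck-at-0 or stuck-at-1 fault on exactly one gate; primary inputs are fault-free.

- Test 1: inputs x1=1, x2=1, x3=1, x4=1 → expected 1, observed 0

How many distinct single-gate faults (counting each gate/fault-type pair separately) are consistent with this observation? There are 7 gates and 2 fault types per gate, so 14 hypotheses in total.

Fault-free: N0=0, N1=0, N2=0, N3=0, N4=0, N5=0, N6=1 → 1. Observed 0.
  N0 stuck-at-0: output 1 ✗
  N0 stuck-at-1: output 1 ✗
  N1 stuck-at-0: output 1 ✗
  N1 stuck-at-1: output 1 ✗
  N2 stuck-at-0: output 1 ✗
  N2 stuck-at-1: output 1 ✗
  N3 stuck-at-0: output 1 ✗
  N3 stuck-at-1: output 0 ✓
  N4 stuck-at-0: output 1 ✗
  N4 stuck-at-1: output 0 ✓
  N5 stuck-at-0: output 1 ✗
  N5 stuck-at-1: output 0 ✓
  N6 stuck-at-0: output 0 ✓
  N6 stuck-at-1: output 1 ✗
Consistent faults: {N3 stuck-at-1, N4 stuck-at-1, N5 stuck-at-1, N6 stuck-at-0} — 4 in all.

4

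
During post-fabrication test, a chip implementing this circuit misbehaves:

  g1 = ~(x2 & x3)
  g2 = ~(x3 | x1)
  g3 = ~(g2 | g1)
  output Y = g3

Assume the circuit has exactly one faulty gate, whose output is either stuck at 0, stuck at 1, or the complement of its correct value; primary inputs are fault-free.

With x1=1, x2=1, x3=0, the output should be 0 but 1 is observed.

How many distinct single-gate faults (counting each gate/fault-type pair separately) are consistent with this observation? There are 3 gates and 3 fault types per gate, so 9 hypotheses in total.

4

Fault-free: g1=1, g2=0, g3=0 → 0. Observed 1.
  g1 stuck-at-0: output 1 ✓
  g1 stuck-at-1: output 0 ✗
  g1 inverted output: output 1 ✓
  g2 stuck-at-0: output 0 ✗
  g2 stuck-at-1: output 0 ✗
  g2 inverted output: output 0 ✗
  g3 stuck-at-0: output 0 ✗
  g3 stuck-at-1: output 1 ✓
  g3 inverted output: output 1 ✓
Consistent faults: {g1 stuck-at-0, g1 inverted output, g3 stuck-at-1, g3 inverted output} — 4 in all.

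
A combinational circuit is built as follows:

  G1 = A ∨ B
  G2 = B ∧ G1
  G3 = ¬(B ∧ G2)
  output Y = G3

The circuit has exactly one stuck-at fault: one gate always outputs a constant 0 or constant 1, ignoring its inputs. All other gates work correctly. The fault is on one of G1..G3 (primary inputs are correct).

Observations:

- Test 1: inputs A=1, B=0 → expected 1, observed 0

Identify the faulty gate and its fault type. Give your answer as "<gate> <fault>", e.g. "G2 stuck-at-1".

Fault-free values for test 1 (A=1, B=0): G1=1, G2=0, G3=1, giving Y=1. Observed 0.
Test 1: faults giving observed 0 are {G3 stuck-at-0}.
Only G3 stuck-at-0 is consistent with every test.

G3 stuck-at-0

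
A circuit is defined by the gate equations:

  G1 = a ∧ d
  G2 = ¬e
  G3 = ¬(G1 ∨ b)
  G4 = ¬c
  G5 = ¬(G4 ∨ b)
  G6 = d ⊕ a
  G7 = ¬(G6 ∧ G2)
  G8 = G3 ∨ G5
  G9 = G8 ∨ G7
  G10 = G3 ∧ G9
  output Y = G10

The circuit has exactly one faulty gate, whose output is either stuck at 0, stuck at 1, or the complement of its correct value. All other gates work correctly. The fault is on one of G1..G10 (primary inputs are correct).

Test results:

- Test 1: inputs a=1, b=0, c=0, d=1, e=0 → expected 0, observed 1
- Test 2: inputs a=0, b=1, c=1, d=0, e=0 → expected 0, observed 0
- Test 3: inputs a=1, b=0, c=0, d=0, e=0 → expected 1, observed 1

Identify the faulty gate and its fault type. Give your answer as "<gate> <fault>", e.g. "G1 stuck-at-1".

Fault-free values for test 1 (a=1, b=0, c=0, d=1, e=0): G1=1, G2=1, G3=0, G4=1, G5=0, G6=0, G7=1, G8=0, G9=1, G10=0, giving Y=0. Observed 1.
Test 1: faults giving observed 1 are {G1 stuck-at-0, G1 inverted output, G3 stuck-at-1, G3 inverted output, G10 stuck-at-1, G10 inverted output}.
Test 2 (a=0, b=1, c=1, d=0, e=0): fault-free G1=0, G2=1, G3=0, G4=0, G5=0, G6=0, G7=1, G8=0, G9=1, G10=0 → 0; observed 0. Eliminates G3 stuck-at-1, G3 inverted output, G10 stuck-at-1, G10 inverted output.
Test 3 (a=1, b=0, c=0, d=0, e=0): fault-free G1=0, G2=1, G3=1, G4=1, G5=0, G6=1, G7=0, G8=1, G9=1, G10=1 → 1; observed 1. Eliminates G1 inverted output.
Only G1 stuck-at-0 is consistent with every test.

G1 stuck-at-0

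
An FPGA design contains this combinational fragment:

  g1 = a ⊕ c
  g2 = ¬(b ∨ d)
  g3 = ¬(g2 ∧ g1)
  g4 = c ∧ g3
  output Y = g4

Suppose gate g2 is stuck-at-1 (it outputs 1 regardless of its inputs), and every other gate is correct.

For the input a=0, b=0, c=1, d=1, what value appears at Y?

Propagate with g2 forced: g1=1, g2=1 [stuck-at-1], g3=0, g4=0.
So Y = 0. (Without the fault it would be 1.)

0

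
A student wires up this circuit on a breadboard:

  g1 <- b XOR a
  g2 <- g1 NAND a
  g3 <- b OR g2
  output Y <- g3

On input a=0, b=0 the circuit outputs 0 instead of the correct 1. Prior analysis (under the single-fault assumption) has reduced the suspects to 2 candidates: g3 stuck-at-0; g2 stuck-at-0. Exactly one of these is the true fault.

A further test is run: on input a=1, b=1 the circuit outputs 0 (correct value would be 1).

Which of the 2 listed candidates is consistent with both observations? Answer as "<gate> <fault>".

Evaluate each candidate on input a=1, b=1:
  g3 stuck-at-0: g1=0, g2=1, g3=0 [stuck-at-0] → 0 — matches
  g2 stuck-at-0: g1=0, g2=0 [stuck-at-0], g3=1 → 1 — eliminated
Only g3 stuck-at-0 reproduces the observed 0.

g3 stuck-at-0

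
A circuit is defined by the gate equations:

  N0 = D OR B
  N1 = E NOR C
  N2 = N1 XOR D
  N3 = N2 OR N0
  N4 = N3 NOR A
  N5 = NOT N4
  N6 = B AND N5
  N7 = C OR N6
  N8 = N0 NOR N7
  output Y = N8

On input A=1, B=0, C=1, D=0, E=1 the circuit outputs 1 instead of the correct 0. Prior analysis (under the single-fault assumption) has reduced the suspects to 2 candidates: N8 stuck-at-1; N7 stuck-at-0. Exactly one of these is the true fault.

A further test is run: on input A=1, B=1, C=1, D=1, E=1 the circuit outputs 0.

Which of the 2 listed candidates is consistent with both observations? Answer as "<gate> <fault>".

N7 stuck-at-0

Evaluate each candidate on input A=1, B=1, C=1, D=1, E=1:
  N8 stuck-at-1: N0=1, N1=0, N2=1, N3=1, N4=0, N5=1, N6=1, N7=1, N8=1 [stuck-at-1] → 1 — eliminated
  N7 stuck-at-0: N0=1, N1=0, N2=1, N3=1, N4=0, N5=1, N6=1, N7=0 [stuck-at-0], N8=0 → 0 — matches
Only N7 stuck-at-0 reproduces the observed 0.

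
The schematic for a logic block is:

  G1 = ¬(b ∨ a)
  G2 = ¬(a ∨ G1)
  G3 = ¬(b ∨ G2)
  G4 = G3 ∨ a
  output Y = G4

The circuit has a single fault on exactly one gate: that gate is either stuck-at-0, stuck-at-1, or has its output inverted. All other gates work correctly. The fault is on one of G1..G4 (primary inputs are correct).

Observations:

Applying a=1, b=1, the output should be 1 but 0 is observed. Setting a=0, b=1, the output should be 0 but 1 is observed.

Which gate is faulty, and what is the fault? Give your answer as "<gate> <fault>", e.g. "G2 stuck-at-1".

Fault-free values for test 1 (a=1, b=1): G1=0, G2=0, G3=0, G4=1, giving Y=1. Observed 0.
Test 1: faults giving observed 0 are {G4 stuck-at-0, G4 inverted output}.
Test 2 (a=0, b=1): fault-free G1=0, G2=1, G3=0, G4=0 → 0; observed 1. Eliminates G4 stuck-at-0.
Only G4 inverted output is consistent with every test.

G4 inverted output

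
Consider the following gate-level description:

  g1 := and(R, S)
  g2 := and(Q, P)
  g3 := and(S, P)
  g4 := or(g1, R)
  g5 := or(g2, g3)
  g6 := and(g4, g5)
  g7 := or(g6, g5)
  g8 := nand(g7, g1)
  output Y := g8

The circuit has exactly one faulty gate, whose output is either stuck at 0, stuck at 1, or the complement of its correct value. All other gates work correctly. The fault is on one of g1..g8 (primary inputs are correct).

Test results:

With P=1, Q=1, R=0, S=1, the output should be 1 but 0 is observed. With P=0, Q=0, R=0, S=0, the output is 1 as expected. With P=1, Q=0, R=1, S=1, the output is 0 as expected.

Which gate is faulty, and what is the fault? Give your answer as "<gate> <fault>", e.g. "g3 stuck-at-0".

Fault-free values for test 1 (P=1, Q=1, R=0, S=1): g1=0, g2=1, g3=1, g4=0, g5=1, g6=0, g7=1, g8=1, giving Y=1. Observed 0.
Test 1: faults giving observed 0 are {g1 stuck-at-1, g1 inverted output, g8 stuck-at-0, g8 inverted output}.
Test 2 (P=0, Q=0, R=0, S=0): fault-free g1=0, g2=0, g3=0, g4=0, g5=0, g6=0, g7=0, g8=1 → 1; observed 1. Eliminates g8 stuck-at-0, g8 inverted output.
Test 3 (P=1, Q=0, R=1, S=1): fault-free g1=1, g2=0, g3=1, g4=1, g5=1, g6=1, g7=1, g8=0 → 0; observed 0. Eliminates g1 inverted output.
Only g1 stuck-at-1 is consistent with every test.

g1 stuck-at-1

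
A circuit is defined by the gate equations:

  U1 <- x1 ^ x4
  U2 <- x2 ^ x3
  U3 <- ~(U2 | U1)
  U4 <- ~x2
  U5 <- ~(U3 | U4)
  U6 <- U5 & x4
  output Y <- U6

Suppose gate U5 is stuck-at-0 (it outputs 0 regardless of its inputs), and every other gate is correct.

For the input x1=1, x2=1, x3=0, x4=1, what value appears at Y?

0

Propagate with U5 forced: U1=0, U2=1, U3=0, U4=0, U5=0 [stuck-at-0], U6=0.
So Y = 0. (Without the fault it would be 1.)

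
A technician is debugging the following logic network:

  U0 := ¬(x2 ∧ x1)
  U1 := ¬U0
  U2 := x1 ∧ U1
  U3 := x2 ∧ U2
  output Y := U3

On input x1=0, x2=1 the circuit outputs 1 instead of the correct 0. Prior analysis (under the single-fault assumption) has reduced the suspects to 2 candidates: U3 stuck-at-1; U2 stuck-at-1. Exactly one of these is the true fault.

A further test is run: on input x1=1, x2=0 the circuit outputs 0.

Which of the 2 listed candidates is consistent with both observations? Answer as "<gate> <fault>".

Evaluate each candidate on input x1=1, x2=0:
  U3 stuck-at-1: U0=1, U1=0, U2=0, U3=1 [stuck-at-1] → 1 — eliminated
  U2 stuck-at-1: U0=1, U1=0, U2=1 [stuck-at-1], U3=0 → 0 — matches
Only U2 stuck-at-1 reproduces the observed 0.

U2 stuck-at-1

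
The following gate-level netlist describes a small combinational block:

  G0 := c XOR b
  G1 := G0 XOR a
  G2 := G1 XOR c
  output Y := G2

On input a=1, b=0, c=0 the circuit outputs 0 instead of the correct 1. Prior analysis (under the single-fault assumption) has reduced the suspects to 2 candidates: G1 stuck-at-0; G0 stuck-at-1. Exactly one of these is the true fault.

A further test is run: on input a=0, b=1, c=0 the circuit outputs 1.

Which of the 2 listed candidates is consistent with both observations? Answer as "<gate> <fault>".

Evaluate each candidate on input a=0, b=1, c=0:
  G1 stuck-at-0: G0=1, G1=0 [stuck-at-0], G2=0 → 0 — eliminated
  G0 stuck-at-1: G0=1 [stuck-at-1], G1=1, G2=1 → 1 — matches
Only G0 stuck-at-1 reproduces the observed 1.

G0 stuck-at-1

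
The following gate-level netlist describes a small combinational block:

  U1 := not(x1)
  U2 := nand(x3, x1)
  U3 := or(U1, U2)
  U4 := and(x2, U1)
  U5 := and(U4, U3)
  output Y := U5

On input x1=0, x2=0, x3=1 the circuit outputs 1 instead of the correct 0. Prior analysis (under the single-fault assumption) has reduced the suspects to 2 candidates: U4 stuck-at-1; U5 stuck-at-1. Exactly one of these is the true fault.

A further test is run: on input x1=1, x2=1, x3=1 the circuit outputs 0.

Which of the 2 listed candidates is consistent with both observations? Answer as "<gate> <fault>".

U4 stuck-at-1

Evaluate each candidate on input x1=1, x2=1, x3=1:
  U4 stuck-at-1: U1=0, U2=0, U3=0, U4=1 [stuck-at-1], U5=0 → 0 — matches
  U5 stuck-at-1: U1=0, U2=0, U3=0, U4=0, U5=1 [stuck-at-1] → 1 — eliminated
Only U4 stuck-at-1 reproduces the observed 0.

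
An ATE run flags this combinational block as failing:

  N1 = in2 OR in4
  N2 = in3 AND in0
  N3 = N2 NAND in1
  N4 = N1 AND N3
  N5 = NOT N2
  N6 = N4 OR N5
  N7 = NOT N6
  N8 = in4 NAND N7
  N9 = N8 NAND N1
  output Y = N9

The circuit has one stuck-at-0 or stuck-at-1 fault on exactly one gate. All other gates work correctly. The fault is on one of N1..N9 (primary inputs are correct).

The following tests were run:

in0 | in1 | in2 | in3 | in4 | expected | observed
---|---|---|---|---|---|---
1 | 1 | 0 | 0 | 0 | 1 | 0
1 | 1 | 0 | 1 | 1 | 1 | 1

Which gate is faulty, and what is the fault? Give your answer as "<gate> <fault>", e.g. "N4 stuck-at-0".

Fault-free values for test 1 (in0=1, in1=1, in2=0, in3=0, in4=0): N1=0, N2=0, N3=1, N4=0, N5=1, N6=1, N7=0, N8=1, N9=1, giving Y=1. Observed 0.
Test 1: faults giving observed 0 are {N1 stuck-at-1, N9 stuck-at-0}.
Test 2 (in0=1, in1=1, in2=0, in3=1, in4=1): fault-free N1=1, N2=1, N3=0, N4=0, N5=0, N6=0, N7=1, N8=0, N9=1 → 1; observed 1. Eliminates N9 stuck-at-0.
Only N1 stuck-at-1 is consistent with every test.

N1 stuck-at-1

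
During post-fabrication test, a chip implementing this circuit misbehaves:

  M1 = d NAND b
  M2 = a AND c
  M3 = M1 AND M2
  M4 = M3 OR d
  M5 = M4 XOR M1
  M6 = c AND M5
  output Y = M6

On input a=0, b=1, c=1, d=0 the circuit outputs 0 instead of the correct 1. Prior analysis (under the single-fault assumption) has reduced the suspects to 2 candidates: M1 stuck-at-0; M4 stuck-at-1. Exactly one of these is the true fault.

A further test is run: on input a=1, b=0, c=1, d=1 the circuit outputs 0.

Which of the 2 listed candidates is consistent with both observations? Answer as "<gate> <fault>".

Evaluate each candidate on input a=1, b=0, c=1, d=1:
  M1 stuck-at-0: M1=0 [stuck-at-0], M2=1, M3=0, M4=1, M5=1, M6=1 → 1 — eliminated
  M4 stuck-at-1: M1=1, M2=1, M3=1, M4=1 [stuck-at-1], M5=0, M6=0 → 0 — matches
Only M4 stuck-at-1 reproduces the observed 0.

M4 stuck-at-1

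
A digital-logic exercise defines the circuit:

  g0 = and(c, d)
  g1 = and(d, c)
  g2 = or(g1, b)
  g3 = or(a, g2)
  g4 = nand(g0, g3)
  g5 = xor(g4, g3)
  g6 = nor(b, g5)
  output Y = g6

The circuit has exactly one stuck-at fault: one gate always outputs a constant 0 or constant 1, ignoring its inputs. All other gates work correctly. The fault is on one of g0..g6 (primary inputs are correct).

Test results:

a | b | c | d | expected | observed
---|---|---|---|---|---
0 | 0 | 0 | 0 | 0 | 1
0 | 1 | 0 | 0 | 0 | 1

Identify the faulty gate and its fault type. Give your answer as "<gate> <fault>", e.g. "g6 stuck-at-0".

Fault-free values for test 1 (a=0, b=0, c=0, d=0): g0=0, g1=0, g2=0, g3=0, g4=1, g5=1, g6=0, giving Y=0. Observed 1.
Test 1: faults giving observed 1 are {g1 stuck-at-1, g2 stuck-at-1, g3 stuck-at-1, g4 stuck-at-0, g5 stuck-at-0, g6 stuck-at-1}.
Test 2 (a=0, b=1, c=0, d=0): fault-free g0=0, g1=0, g2=1, g3=1, g4=1, g5=0, g6=0 → 0; observed 1. Eliminates g1 stuck-at-1, g2 stuck-at-1, g3 stuck-at-1, g4 stuck-at-0, g5 stuck-at-0.
Only g6 stuck-at-1 is consistent with every test.

g6 stuck-at-1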